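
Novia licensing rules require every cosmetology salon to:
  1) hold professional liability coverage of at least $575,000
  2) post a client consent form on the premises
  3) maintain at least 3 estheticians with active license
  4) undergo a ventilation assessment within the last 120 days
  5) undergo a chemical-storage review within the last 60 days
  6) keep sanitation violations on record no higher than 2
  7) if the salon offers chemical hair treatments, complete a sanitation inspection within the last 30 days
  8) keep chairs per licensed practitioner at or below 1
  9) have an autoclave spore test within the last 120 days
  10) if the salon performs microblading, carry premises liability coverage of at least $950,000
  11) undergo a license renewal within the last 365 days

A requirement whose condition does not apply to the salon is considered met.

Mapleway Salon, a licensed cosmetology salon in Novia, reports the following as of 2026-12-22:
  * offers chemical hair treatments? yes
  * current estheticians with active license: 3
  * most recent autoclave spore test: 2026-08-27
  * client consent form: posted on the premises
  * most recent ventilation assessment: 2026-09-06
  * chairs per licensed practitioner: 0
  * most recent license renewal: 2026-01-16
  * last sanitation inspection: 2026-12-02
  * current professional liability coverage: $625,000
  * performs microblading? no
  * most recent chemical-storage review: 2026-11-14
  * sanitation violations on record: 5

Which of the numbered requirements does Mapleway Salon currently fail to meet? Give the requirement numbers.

6

1. professional liability coverage $625,000 ≥ $575,000 → met
2. client consent form present → met
3. estheticians with active license 3 ≥ 3 → met
4. ventilation assessment 107 days ago vs limit 120 → met
5. chemical-storage review 38 days ago vs limit 60 → met
6. sanitation violations on record 5 > 2 → not met
7. condition 'offers chemical hair treatments' holds; sanitation inspection 20 days ago vs limit 30 → met
8. chairs per licensed practitioner 0 ≤ 1 → met
9. autoclave spore test 117 days ago vs limit 120 → met
10. condition 'performs microblading' does not hold → requirement n/a → met
11. license renewal 340 days ago vs limit 365 → met
Not met: 6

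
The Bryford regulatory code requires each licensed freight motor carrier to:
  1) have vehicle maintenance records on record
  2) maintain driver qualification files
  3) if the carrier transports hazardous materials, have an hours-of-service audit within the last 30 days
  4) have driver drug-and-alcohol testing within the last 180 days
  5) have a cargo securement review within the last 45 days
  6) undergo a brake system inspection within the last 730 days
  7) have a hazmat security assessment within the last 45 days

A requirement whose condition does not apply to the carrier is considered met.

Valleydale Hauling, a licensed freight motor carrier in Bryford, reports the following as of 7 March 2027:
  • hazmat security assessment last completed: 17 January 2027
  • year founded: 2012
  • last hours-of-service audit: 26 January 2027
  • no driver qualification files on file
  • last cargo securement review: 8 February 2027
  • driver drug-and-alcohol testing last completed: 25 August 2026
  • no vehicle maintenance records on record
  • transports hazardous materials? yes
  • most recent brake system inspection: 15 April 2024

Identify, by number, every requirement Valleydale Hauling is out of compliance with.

1, 2, 3, 4, 6, 7

1. vehicle maintenance records absent → not met
2. driver qualification files absent → not met
3. condition 'transports hazardous materials' holds; hours-of-service audit 40 days ago vs limit 30 → not met
4. driver drug-and-alcohol testing 194 days ago vs limit 180 → not met
5. cargo securement review 27 days ago vs limit 45 → met
6. brake system inspection 1056 days ago vs limit 730 → not met
7. hazmat security assessment 49 days ago vs limit 45 → not met
Not met: 1, 2, 3, 4, 6, 7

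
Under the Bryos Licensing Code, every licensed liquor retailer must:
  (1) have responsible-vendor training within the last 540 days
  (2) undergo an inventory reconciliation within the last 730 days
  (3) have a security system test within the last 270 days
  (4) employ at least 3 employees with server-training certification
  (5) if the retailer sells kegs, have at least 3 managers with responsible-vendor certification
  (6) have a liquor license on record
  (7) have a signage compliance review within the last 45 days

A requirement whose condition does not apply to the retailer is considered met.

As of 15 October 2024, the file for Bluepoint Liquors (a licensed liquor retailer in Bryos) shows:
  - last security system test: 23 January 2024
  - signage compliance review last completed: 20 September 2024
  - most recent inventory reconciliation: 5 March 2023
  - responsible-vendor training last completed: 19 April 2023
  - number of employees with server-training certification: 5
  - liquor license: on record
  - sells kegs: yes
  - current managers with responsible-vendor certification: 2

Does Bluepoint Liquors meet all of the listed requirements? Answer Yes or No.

1. responsible-vendor training 545 days ago vs limit 540 → not met
2. inventory reconciliation 590 days ago vs limit 730 → met
3. security system test 266 days ago vs limit 270 → met
4. employees with server-training certification 5 ≥ 3 → met
5. condition 'sells kegs' holds; managers with responsible-vendor certification 2 < 3 → not met
6. liquor license present → met
7. signage compliance review 25 days ago vs limit 45 → met
Not met: 1, 5

No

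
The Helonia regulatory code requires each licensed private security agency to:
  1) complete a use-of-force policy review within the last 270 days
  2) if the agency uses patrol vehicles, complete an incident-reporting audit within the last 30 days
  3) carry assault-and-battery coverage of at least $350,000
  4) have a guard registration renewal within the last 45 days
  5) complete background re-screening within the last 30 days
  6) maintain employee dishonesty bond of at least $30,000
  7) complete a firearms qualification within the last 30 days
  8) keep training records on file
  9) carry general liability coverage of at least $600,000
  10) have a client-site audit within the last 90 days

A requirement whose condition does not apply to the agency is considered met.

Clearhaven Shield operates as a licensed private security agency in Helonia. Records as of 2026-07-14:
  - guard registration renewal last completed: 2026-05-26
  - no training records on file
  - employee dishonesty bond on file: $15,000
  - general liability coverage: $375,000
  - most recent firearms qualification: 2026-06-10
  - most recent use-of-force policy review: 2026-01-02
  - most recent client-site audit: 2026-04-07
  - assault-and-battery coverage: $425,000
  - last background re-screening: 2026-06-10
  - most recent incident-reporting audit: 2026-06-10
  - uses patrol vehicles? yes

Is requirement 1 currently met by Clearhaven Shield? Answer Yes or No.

Yes

1. use-of-force policy review 193 days ago vs limit 270 → met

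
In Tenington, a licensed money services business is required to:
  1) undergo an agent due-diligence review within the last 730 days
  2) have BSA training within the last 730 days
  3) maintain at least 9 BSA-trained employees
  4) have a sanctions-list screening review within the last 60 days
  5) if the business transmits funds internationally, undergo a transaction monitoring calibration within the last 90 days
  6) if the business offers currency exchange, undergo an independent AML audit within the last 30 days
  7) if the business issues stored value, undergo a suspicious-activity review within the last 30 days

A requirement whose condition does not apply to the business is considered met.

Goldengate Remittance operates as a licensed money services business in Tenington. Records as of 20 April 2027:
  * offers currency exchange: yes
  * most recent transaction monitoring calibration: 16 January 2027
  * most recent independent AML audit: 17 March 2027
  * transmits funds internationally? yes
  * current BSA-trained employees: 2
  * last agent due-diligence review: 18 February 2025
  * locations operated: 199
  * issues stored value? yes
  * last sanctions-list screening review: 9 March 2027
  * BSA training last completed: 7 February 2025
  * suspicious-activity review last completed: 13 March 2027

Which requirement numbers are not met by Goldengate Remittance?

1, 2, 3, 5, 6, 7

1. agent due-diligence review 791 days ago vs limit 730 → not met
2. BSA training 802 days ago vs limit 730 → not met
3. BSA-trained employees 2 < 9 → not met
4. sanctions-list screening review 42 days ago vs limit 60 → met
5. condition 'transmits funds internationally' holds; transaction monitoring calibration 94 days ago vs limit 90 → not met
6. condition 'offers currency exchange' holds; independent AML audit 34 days ago vs limit 30 → not met
7. condition 'issues stored value' holds; suspicious-activity review 38 days ago vs limit 30 → not met
Not met: 1, 2, 3, 5, 6, 7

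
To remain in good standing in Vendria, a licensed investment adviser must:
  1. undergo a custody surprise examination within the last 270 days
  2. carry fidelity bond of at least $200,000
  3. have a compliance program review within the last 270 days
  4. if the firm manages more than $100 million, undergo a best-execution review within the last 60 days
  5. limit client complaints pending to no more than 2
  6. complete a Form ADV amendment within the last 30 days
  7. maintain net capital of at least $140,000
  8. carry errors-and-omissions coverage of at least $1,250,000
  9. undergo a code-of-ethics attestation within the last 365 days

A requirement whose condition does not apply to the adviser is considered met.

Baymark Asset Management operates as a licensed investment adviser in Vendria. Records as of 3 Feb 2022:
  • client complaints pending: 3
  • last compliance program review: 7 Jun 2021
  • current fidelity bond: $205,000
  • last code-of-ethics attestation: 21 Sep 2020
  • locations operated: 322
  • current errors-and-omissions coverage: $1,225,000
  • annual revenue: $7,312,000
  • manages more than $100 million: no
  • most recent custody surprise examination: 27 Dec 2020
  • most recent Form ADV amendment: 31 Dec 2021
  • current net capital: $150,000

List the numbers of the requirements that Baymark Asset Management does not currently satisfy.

1. custody surprise examination 403 days ago vs limit 270 → not met
2. fidelity bond $205,000 ≥ $200,000 → met
3. compliance program review 241 days ago vs limit 270 → met
4. condition 'manages more than $100 million' does not hold → requirement n/a → met
5. client complaints pending 3 > 2 → not met
6. Form ADV amendment 34 days ago vs limit 30 → not met
7. net capital $150,000 ≥ $140,000 → met
8. errors-and-omissions coverage $1,225,000 < $1,250,000 → not met
9. code-of-ethics attestation 500 days ago vs limit 365 → not met
Not met: 1, 5, 6, 8, 9

1, 5, 6, 8, 9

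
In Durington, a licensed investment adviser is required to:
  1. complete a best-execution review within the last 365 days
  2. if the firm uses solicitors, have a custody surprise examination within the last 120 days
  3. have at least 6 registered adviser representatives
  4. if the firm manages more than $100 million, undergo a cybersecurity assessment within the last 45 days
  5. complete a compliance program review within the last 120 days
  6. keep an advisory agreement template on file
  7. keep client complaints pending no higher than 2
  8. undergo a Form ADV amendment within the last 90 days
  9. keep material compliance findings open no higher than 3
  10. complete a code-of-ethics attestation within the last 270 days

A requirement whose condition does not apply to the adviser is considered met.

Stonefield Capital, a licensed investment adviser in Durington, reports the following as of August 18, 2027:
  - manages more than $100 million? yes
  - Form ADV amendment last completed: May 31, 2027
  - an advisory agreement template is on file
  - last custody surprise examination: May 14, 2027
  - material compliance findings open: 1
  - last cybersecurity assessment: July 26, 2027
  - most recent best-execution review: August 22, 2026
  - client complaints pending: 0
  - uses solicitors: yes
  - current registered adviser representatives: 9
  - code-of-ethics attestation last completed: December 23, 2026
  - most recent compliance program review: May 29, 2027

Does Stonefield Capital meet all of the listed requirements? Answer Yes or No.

Yes

1. best-execution review 361 days ago vs limit 365 → met
2. condition 'uses solicitors' holds; custody surprise examination 96 days ago vs limit 120 → met
3. registered adviser representatives 9 ≥ 6 → met
4. condition 'manages more than $100 million' holds; cybersecurity assessment 23 days ago vs limit 45 → met
5. compliance program review 81 days ago vs limit 120 → met
6. advisory agreement template present → met
7. client complaints pending 0 ≤ 2 → met
8. Form ADV amendment 79 days ago vs limit 90 → met
9. material compliance findings open 1 ≤ 3 → met
10. code-of-ethics attestation 238 days ago vs limit 270 → met
All met.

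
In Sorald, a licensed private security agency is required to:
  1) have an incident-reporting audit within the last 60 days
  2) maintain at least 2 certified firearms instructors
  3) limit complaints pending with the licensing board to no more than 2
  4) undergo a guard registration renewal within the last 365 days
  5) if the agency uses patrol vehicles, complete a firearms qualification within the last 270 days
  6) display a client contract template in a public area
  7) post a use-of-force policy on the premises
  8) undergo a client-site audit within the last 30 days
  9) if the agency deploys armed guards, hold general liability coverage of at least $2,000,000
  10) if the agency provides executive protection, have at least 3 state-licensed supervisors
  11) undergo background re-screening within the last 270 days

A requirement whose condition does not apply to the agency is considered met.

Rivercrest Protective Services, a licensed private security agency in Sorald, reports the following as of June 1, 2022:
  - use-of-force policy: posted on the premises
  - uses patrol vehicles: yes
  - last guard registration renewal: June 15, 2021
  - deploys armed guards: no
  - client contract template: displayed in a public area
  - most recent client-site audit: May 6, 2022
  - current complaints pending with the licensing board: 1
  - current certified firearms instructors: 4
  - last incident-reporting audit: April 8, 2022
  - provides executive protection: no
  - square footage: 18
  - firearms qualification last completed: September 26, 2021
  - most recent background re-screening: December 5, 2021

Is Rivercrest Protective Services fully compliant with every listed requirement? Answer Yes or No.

1. incident-reporting audit 54 days ago vs limit 60 → met
2. certified firearms instructors 4 ≥ 2 → met
3. complaints pending with the licensing board 1 ≤ 2 → met
4. guard registration renewal 351 days ago vs limit 365 → met
5. condition 'uses patrol vehicles' holds; firearms qualification 248 days ago vs limit 270 → met
6. client contract template present → met
7. use-of-force policy present → met
8. client-site audit 26 days ago vs limit 30 → met
9. condition 'deploys armed guards' does not hold → requirement n/a → met
10. condition 'provides executive protection' does not hold → requirement n/a → met
11. background re-screening 178 days ago vs limit 270 → met
All met.

Yes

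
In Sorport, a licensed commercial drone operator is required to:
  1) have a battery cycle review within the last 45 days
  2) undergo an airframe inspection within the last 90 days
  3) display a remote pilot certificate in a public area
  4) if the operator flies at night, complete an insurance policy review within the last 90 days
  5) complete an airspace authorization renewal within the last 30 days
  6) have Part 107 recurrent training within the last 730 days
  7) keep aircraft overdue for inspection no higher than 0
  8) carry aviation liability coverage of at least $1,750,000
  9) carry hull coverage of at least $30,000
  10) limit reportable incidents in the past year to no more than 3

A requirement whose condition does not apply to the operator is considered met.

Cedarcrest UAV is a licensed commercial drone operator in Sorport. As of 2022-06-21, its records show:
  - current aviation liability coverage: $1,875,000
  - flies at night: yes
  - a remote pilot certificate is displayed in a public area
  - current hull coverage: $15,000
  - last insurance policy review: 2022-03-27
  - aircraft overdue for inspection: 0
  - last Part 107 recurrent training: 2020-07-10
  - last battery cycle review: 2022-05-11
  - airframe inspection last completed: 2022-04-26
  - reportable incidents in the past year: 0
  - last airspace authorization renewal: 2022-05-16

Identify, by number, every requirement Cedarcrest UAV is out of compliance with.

1. battery cycle review 41 days ago vs limit 45 → met
2. airframe inspection 56 days ago vs limit 90 → met
3. remote pilot certificate present → met
4. condition 'flies at night' holds; insurance policy review 86 days ago vs limit 90 → met
5. airspace authorization renewal 36 days ago vs limit 30 → not met
6. Part 107 recurrent training 711 days ago vs limit 730 → met
7. aircraft overdue for inspection 0 ≤ 0 → met
8. aviation liability coverage $1,875,000 ≥ $1,750,000 → met
9. hull coverage $15,000 < $30,000 → not met
10. reportable incidents in the past year 0 ≤ 3 → met
Not met: 5, 9

5, 9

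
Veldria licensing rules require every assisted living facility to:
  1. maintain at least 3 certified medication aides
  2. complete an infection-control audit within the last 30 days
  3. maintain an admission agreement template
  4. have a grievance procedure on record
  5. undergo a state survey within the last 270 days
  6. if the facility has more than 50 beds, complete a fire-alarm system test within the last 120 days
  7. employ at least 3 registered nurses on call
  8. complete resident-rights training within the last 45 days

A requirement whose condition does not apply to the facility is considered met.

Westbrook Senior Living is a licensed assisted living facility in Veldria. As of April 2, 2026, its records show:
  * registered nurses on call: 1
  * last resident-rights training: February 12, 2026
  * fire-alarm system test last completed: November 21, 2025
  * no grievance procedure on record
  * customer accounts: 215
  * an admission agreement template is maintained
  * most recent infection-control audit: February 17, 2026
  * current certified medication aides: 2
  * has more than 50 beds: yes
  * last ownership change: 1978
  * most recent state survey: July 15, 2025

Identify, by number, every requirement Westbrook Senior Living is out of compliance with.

1. certified medication aides 2 < 3 → not met
2. infection-control audit 44 days ago vs limit 30 → not met
3. admission agreement template present → met
4. grievance procedure absent → not met
5. state survey 261 days ago vs limit 270 → met
6. condition 'has more than 50 beds' holds; fire-alarm system test 132 days ago vs limit 120 → not met
7. registered nurses on call 1 < 3 → not met
8. resident-rights training 49 days ago vs limit 45 → not met
Not met: 1, 2, 4, 6, 7, 8

1, 2, 4, 6, 7, 8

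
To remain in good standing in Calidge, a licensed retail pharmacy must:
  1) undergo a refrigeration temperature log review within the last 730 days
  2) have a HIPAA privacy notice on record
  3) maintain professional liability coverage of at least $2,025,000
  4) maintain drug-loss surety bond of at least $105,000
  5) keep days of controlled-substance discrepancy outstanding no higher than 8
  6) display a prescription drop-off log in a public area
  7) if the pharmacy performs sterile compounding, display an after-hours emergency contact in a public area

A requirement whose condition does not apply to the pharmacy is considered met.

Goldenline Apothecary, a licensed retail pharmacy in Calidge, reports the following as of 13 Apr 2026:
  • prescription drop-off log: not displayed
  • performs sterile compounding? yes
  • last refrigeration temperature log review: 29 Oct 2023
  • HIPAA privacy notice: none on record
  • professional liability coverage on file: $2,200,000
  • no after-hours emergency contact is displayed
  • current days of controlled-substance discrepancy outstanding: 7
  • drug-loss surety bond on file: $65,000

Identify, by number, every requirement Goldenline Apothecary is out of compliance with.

1. refrigeration temperature log review 897 days ago vs limit 730 → not met
2. HIPAA privacy notice absent → not met
3. professional liability coverage $2,200,000 ≥ $2,025,000 → met
4. drug-loss surety bond $65,000 < $105,000 → not met
5. days of controlled-substance discrepancy outstanding 7 ≤ 8 → met
6. prescription drop-off log absent → not met
7. condition 'performs sterile compounding' holds; after-hours emergency contact absent → not met
Not met: 1, 2, 4, 6, 7

1, 2, 4, 6, 7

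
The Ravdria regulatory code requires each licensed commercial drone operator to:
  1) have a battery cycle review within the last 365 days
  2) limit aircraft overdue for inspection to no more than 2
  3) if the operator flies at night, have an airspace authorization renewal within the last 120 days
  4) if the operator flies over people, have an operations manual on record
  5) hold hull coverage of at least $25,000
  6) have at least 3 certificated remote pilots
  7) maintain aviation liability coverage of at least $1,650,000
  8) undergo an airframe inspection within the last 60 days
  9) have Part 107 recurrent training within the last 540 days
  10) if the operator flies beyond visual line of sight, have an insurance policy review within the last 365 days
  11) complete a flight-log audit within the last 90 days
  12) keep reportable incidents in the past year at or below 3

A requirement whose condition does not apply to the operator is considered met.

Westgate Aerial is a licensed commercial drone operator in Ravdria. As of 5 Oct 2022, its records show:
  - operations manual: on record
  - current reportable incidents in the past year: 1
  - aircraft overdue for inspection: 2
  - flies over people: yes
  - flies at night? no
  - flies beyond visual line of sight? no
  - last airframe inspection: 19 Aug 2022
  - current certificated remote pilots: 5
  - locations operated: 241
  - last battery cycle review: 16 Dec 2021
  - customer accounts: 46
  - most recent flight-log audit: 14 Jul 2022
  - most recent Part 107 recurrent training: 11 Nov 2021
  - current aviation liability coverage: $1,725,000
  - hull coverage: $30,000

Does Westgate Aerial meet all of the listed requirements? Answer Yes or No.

1. battery cycle review 293 days ago vs limit 365 → met
2. aircraft overdue for inspection 2 ≤ 2 → met
3. condition 'flies at night' does not hold → requirement n/a → met
4. condition 'flies over people' holds; operations manual present → met
5. hull coverage $30,000 ≥ $25,000 → met
6. certificated remote pilots 5 ≥ 3 → met
7. aviation liability coverage $1,725,000 ≥ $1,650,000 → met
8. airframe inspection 47 days ago vs limit 60 → met
9. Part 107 recurrent training 328 days ago vs limit 540 → met
10. condition 'flies beyond visual line of sight' does not hold → requirement n/a → met
11. flight-log audit 83 days ago vs limit 90 → met
12. reportable incidents in the past year 1 ≤ 3 → met
All met.

Yes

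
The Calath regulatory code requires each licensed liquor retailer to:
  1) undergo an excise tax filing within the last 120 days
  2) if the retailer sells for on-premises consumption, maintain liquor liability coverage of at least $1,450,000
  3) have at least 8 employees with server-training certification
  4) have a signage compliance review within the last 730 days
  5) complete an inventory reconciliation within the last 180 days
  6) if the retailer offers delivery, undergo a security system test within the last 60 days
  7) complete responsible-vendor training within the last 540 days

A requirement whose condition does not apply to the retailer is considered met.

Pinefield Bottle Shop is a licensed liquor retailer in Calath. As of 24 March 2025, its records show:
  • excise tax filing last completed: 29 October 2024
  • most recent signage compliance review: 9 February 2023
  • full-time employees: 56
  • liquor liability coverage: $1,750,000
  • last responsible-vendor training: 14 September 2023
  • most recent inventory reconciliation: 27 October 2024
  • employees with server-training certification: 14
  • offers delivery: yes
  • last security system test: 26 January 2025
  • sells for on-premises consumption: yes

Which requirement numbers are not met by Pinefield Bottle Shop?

1. excise tax filing 146 days ago vs limit 120 → not met
2. condition 'sells for on-premises consumption' holds; liquor liability coverage $1,750,000 ≥ $1,450,000 → met
3. employees with server-training certification 14 ≥ 8 → met
4. signage compliance review 774 days ago vs limit 730 → not met
5. inventory reconciliation 148 days ago vs limit 180 → met
6. condition 'offers delivery' holds; security system test 57 days ago vs limit 60 → met
7. responsible-vendor training 557 days ago vs limit 540 → not met
Not met: 1, 4, 7

1, 4, 7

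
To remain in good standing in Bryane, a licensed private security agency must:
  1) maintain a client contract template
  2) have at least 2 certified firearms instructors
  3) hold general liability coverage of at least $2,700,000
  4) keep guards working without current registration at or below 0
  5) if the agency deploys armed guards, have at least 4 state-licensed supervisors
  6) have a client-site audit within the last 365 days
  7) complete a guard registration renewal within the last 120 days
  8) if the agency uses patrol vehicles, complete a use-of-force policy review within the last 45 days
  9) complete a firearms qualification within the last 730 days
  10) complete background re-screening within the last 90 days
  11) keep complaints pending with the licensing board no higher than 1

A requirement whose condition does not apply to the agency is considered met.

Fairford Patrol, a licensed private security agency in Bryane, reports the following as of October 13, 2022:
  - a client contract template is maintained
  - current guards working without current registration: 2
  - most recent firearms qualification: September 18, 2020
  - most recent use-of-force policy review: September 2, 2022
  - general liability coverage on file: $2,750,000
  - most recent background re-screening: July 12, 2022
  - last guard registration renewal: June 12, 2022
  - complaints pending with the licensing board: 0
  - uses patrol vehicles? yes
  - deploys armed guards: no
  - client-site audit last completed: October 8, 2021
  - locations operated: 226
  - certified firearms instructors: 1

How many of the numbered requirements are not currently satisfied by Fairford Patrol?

1. client contract template present → met
2. certified firearms instructors 1 < 2 → not met
3. general liability coverage $2,750,000 ≥ $2,700,000 → met
4. guards working without current registration 2 > 0 → not met
5. condition 'deploys armed guards' does not hold → requirement n/a → met
6. client-site audit 370 days ago vs limit 365 → not met
7. guard registration renewal 123 days ago vs limit 120 → not met
8. condition 'uses patrol vehicles' holds; use-of-force policy review 41 days ago vs limit 45 → met
9. firearms qualification 755 days ago vs limit 730 → not met
10. background re-screening 93 days ago vs limit 90 → not met
11. complaints pending with the licensing board 0 ≤ 1 → met
Not met: 6 of 11

6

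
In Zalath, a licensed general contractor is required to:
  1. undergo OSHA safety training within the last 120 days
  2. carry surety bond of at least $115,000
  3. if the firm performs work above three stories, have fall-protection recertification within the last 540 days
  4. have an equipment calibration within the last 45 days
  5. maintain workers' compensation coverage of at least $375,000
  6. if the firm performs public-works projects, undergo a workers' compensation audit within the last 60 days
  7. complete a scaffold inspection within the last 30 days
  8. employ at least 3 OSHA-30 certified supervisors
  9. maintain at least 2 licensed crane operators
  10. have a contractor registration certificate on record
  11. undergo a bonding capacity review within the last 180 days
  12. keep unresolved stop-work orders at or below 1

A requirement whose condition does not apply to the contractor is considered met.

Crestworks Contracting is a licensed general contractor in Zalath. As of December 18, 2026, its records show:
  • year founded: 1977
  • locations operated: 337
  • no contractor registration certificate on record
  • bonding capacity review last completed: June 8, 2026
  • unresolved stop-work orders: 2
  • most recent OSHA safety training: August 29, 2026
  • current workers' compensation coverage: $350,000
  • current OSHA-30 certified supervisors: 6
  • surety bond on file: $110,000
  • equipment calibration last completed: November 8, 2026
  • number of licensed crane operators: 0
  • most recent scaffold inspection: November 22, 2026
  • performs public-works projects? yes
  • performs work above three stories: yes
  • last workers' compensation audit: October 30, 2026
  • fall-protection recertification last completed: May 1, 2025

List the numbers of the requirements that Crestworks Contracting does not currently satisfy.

2, 3, 5, 9, 10, 11, 12

1. OSHA safety training 111 days ago vs limit 120 → met
2. surety bond $110,000 < $115,000 → not met
3. condition 'performs work above three stories' holds; fall-protection recertification 596 days ago vs limit 540 → not met
4. equipment calibration 40 days ago vs limit 45 → met
5. workers' compensation coverage $350,000 < $375,000 → not met
6. condition 'performs public-works projects' holds; workers' compensation audit 49 days ago vs limit 60 → met
7. scaffold inspection 26 days ago vs limit 30 → met
8. OSHA-30 certified supervisors 6 ≥ 3 → met
9. licensed crane operators 0 < 2 → not met
10. contractor registration certificate absent → not met
11. bonding capacity review 193 days ago vs limit 180 → not met
12. unresolved stop-work orders 2 > 1 → not met
Not met: 2, 3, 5, 9, 10, 11, 12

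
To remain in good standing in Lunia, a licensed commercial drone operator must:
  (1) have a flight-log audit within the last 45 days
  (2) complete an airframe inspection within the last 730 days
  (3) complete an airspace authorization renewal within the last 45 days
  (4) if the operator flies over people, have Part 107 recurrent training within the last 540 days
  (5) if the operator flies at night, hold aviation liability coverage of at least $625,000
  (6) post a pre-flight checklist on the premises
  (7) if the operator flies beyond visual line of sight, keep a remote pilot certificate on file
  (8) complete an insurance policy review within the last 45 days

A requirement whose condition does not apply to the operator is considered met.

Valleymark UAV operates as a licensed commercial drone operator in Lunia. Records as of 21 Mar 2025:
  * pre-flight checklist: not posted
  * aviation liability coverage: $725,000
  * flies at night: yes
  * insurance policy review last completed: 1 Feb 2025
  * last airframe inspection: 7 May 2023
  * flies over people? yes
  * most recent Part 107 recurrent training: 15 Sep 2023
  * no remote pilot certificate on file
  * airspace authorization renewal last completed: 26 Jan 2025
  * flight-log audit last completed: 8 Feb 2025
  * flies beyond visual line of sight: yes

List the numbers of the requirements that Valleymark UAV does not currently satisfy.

3, 4, 6, 7, 8

1. flight-log audit 41 days ago vs limit 45 → met
2. airframe inspection 684 days ago vs limit 730 → met
3. airspace authorization renewal 54 days ago vs limit 45 → not met
4. condition 'flies over people' holds; Part 107 recurrent training 553 days ago vs limit 540 → not met
5. condition 'flies at night' holds; aviation liability coverage $725,000 ≥ $625,000 → met
6. pre-flight checklist absent → not met
7. condition 'flies beyond visual line of sight' holds; remote pilot certificate absent → not met
8. insurance policy review 48 days ago vs limit 45 → not met
Not met: 3, 4, 6, 7, 8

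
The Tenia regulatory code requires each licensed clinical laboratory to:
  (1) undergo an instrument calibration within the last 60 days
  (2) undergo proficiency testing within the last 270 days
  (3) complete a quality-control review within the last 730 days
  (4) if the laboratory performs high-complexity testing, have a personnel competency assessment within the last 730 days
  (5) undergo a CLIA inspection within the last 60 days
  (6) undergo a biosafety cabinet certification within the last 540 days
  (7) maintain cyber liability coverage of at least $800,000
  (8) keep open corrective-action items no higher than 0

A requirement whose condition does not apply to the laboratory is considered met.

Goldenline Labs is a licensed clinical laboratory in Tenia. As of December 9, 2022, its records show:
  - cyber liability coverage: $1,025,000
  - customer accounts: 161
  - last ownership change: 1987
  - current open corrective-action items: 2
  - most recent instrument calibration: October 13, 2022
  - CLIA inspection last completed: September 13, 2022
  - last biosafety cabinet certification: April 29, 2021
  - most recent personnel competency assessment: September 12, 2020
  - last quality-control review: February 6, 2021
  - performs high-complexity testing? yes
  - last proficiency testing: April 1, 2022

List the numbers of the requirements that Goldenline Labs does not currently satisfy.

4, 5, 6, 8

1. instrument calibration 57 days ago vs limit 60 → met
2. proficiency testing 252 days ago vs limit 270 → met
3. quality-control review 671 days ago vs limit 730 → met
4. condition 'performs high-complexity testing' holds; personnel competency assessment 818 days ago vs limit 730 → not met
5. CLIA inspection 87 days ago vs limit 60 → not met
6. biosafety cabinet certification 589 days ago vs limit 540 → not met
7. cyber liability coverage $1,025,000 ≥ $800,000 → met
8. open corrective-action items 2 > 0 → not met
Not met: 4, 5, 6, 8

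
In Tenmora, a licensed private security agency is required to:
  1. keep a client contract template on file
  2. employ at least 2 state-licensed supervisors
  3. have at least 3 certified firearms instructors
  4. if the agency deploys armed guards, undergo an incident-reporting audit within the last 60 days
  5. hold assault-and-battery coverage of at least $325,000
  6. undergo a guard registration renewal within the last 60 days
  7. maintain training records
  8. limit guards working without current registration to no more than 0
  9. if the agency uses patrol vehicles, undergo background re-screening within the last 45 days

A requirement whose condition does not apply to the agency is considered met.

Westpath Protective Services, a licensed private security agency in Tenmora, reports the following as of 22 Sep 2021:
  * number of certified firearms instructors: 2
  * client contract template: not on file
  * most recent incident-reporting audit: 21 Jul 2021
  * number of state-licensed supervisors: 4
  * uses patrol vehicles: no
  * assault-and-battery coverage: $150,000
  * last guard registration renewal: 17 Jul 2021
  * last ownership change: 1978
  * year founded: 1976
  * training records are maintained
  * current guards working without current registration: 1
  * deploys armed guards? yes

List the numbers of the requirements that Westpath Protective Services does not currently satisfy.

1, 3, 4, 5, 6, 8

1. client contract template absent → not met
2. state-licensed supervisors 4 ≥ 2 → met
3. certified firearms instructors 2 < 3 → not met
4. condition 'deploys armed guards' holds; incident-reporting audit 63 days ago vs limit 60 → not met
5. assault-and-battery coverage $150,000 < $325,000 → not met
6. guard registration renewal 67 days ago vs limit 60 → not met
7. training records present → met
8. guards working without current registration 1 > 0 → not met
9. condition 'uses patrol vehicles' does not hold → requirement n/a → met
Not met: 1, 3, 4, 5, 6, 8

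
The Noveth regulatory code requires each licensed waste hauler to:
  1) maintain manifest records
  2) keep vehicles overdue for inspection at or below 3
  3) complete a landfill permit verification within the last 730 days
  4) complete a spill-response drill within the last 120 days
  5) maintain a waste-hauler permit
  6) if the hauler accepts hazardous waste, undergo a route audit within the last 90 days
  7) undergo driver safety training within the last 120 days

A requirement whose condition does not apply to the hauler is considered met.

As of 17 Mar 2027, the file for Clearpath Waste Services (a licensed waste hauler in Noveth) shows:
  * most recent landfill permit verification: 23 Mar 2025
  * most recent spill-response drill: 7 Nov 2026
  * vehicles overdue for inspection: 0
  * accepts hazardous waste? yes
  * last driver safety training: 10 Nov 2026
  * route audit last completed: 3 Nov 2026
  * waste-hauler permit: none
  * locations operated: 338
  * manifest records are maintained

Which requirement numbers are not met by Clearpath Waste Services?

4, 5, 6, 7

1. manifest records present → met
2. vehicles overdue for inspection 0 ≤ 3 → met
3. landfill permit verification 724 days ago vs limit 730 → met
4. spill-response drill 130 days ago vs limit 120 → not met
5. waste-hauler permit absent → not met
6. condition 'accepts hazardous waste' holds; route audit 134 days ago vs limit 90 → not met
7. driver safety training 127 days ago vs limit 120 → not met
Not met: 4, 5, 6, 7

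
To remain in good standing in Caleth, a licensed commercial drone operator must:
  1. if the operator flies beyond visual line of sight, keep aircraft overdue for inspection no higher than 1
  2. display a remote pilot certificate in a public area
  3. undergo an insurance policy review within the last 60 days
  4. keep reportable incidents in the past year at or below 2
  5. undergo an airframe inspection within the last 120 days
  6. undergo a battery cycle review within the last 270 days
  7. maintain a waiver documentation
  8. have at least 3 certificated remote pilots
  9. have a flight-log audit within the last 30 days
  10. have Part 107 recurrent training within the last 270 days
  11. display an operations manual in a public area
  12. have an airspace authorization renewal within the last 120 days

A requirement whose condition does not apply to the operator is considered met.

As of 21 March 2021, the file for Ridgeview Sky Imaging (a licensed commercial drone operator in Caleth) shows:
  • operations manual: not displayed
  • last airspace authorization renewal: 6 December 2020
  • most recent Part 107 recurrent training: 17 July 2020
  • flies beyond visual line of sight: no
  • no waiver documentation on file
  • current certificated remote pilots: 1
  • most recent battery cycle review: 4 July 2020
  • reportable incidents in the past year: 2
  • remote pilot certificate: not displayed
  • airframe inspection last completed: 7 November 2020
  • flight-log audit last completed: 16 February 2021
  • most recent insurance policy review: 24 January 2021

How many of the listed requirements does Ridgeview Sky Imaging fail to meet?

1. condition 'flies beyond visual line of sight' does not hold → requirement n/a → met
2. remote pilot certificate absent → not met
3. insurance policy review 56 days ago vs limit 60 → met
4. reportable incidents in the past year 2 ≤ 2 → met
5. airframe inspection 134 days ago vs limit 120 → not met
6. battery cycle review 260 days ago vs limit 270 → met
7. waiver documentation absent → not met
8. certificated remote pilots 1 < 3 → not met
9. flight-log audit 33 days ago vs limit 30 → not met
10. Part 107 recurrent training 247 days ago vs limit 270 → met
11. operations manual absent → not met
12. airspace authorization renewal 105 days ago vs limit 120 → met
Not met: 6 of 12

6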